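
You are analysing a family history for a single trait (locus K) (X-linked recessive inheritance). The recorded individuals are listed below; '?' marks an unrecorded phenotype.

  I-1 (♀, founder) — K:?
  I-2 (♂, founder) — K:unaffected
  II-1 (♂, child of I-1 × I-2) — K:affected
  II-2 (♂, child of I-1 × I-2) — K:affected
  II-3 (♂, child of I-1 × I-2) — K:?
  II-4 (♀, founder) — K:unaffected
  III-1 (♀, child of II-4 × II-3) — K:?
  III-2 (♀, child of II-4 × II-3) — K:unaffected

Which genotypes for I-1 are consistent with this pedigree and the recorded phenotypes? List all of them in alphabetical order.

K/I-1 ? ·: X^KX^k|X^kX^k
K/I-2 un ·: X^KY
K/II-1 aff I-1×I-2: X^kY
K/II-2 aff I-1×I-2: X^kY
K/II-3 ? I-1×I-2: X^KY|X^kY
K/II-4 un ·: X^KX^K|X^KX^k
K/III-1 ? II-4×II-3: X^KX^K|X^KX^k|X^kX^k
K/III-2 un II-4×II-3: X^KX^K|X^KX^k
⇒ K over [I-1,I-2,II-1,II-2,II-3,II-4,III-1,III-2]: 11 consistent

I-1 ∈ {X^KX^k, X^kX^k}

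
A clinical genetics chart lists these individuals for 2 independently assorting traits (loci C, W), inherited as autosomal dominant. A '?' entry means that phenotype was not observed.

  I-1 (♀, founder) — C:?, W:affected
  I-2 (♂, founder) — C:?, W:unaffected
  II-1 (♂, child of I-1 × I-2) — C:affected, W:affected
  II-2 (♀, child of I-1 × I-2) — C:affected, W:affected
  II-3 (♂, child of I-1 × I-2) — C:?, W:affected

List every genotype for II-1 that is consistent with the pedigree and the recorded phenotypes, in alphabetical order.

C/I-1 ? ·: cc|Cc|CC
C/I-2 ? ·: cc|Cc|CC
C/II-1 aff I-1×I-2: Cc|CC
C/II-2 aff I-1×I-2: Cc|CC
C/II-3 ? I-1×I-2: cc|Cc|CC
⇒ C over [I-1,I-2,II-1,II-2,II-3]: 35 consistent
W/I-1 aff ·: Ww|WW
W/I-2 un ·: ww
W/II-1 aff I-1×I-2: Ww
W/II-2 aff I-1×I-2: Ww
W/II-3 aff I-1×I-2: Ww
⇒ W over [I-1,I-2,II-1,II-2,II-3]: 2 consistent

II-1 ∈ {CC Ww, Cc Ww}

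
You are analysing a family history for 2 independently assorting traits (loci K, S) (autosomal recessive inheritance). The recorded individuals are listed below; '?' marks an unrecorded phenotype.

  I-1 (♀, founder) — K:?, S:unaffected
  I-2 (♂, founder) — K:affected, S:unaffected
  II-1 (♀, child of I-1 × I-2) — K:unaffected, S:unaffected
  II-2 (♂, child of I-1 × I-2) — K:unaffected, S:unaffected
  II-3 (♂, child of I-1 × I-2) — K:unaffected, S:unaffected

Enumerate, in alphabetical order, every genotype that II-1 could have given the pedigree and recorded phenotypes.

K/I-1 ? ·: KK|Kk
K/I-2 aff ·: kk
K/II-1 un I-1×I-2: Kk
K/II-2 un I-1×I-2: Kk
K/II-3 un I-1×I-2: Kk
⇒ K over [I-1,I-2,II-1,II-2,II-3]: 2 consistent
S/I-1 un ·: SS|Ss
S/I-2 un ·: SS|Ss
S/II-1 un I-1×I-2: SS|Ss
S/II-2 un I-1×I-2: SS|Ss
S/II-3 un I-1×I-2: SS|Ss
⇒ S over [I-1,I-2,II-1,II-2,II-3]: 25 consistent

II-1 ∈ {Kk SS, Kk Ss}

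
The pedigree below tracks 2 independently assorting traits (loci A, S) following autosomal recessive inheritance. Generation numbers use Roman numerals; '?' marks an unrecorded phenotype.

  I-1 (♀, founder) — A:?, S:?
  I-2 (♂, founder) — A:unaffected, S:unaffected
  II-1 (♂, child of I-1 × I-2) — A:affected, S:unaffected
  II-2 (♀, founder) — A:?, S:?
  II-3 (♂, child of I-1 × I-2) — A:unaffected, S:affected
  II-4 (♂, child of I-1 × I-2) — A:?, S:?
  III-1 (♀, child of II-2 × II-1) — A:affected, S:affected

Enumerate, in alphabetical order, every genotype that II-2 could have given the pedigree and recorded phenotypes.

II-2 ∈ {Aa Ss, Aa ss, aa Ss, aa ss}

A/I-1 ? ·: Aa|aa
A/I-2 un ·: Aa
A/II-1 aff I-1×I-2: aa
A/II-2 ? ·: Aa|aa
A/II-3 un I-1×I-2: AA|Aa
A/II-4 ? I-1×I-2: AA|Aa|aa
A/III-1 aff II-2×II-1: aa
⇒ A over [I-1,I-2,II-1,II-2,II-3,II-4,III-1]: 16 consistent
S/I-1 ? ·: Ss|ss
S/I-2 un ·: Ss
S/II-1 un I-1×I-2: Ss
S/II-2 ? ·: Ss|ss
S/II-3 aff I-1×I-2: ss
S/II-4 ? I-1×I-2: SS|Ss|ss
S/III-1 aff II-2×II-1: ss
⇒ S over [I-1,I-2,II-1,II-2,II-3,II-4,III-1]: 10 consistent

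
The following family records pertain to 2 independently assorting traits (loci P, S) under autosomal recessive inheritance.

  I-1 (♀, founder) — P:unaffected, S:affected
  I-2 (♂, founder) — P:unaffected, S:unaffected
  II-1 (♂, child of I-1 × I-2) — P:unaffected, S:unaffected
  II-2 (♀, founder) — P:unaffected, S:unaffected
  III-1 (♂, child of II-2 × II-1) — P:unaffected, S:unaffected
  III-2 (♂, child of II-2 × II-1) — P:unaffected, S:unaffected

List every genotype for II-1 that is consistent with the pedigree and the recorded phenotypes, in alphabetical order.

II-1 ∈ {PP Ss, Pp Ss}

P/I-1 un ·: PP|Pp
P/I-2 un ·: PP|Pp
P/II-1 un I-1×I-2: PP|Pp
P/II-2 un ·: PP|Pp
P/III-1 un II-2×II-1: PP|Pp
P/III-2 un II-2×II-1: PP|Pp
⇒ P over [I-1,I-2,II-1,II-2,III-1,III-2]: 44 consistent
S/I-1 aff ·: ss
S/I-2 un ·: SS|Ss
S/II-1 un I-1×I-2: Ss
S/II-2 un ·: SS|Ss
S/III-1 un II-2×II-1: SS|Ss
S/III-2 un II-2×II-1: SS|Ss
⇒ S over [I-1,I-2,II-1,II-2,III-1,III-2]: 16 consistent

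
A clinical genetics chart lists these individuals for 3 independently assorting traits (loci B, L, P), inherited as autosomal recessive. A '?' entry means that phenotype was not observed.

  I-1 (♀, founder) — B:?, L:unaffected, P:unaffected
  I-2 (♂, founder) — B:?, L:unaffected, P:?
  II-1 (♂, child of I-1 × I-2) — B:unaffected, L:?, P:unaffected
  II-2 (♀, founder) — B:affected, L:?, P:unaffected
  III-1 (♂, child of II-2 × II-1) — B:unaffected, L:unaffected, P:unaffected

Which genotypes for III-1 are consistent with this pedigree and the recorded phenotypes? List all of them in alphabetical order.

III-1 ∈ {Bb LL PP, Bb LL Pp, Bb Ll PP, Bb Ll Pp}

B/I-1 ? ·: BB|Bb|bb
B/I-2 ? ·: BB|Bb|bb
B/II-1 un I-1×I-2: BB|Bb
B/II-2 aff ·: bb
B/III-1 un II-2×II-1: Bb
⇒ B over [I-1,I-2,II-1,II-2,III-1]: 11 consistent
L/I-1 un ·: LL|Ll
L/I-2 un ·: LL|Ll
L/II-1 ? I-1×I-2: LL|Ll|ll
L/II-2 ? ·: LL|Ll|ll
L/III-1 un II-2×II-1: LL|Ll
⇒ L over [I-1,I-2,II-1,II-2,III-1]: 33 consistent
P/I-1 un ·: PP|Pp
P/I-2 ? ·: PP|Pp|pp
P/II-1 un I-1×I-2: PP|Pp
P/II-2 un ·: PP|Pp
P/III-1 un II-2×II-1: PP|Pp
⇒ P over [I-1,I-2,II-1,II-2,III-1]: 32 consistent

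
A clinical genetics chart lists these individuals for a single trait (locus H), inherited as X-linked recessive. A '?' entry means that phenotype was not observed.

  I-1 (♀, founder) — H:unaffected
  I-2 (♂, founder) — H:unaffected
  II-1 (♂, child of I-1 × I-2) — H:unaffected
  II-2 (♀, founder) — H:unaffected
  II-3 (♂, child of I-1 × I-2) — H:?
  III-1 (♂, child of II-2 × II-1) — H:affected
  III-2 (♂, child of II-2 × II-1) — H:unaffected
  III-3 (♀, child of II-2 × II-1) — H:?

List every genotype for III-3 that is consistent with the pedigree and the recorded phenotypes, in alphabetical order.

III-3 ∈ {X^HX^H, X^HX^h}

H/I-1 un ·: X^HX^H|X^HX^h
H/I-2 un ·: X^HY
H/II-1 un I-1×I-2: X^HY
H/II-2 un ·: X^HX^h
H/II-3 ? I-1×I-2: X^HY|X^hY
H/III-1 aff II-2×II-1: X^hY
H/III-2 un II-2×II-1: X^HY
H/III-3 ? II-2×II-1: X^HX^H|X^HX^h
⇒ H over [I-1,I-2,II-1,II-2,II-3,III-1,III-2,III-3]: 6 consistent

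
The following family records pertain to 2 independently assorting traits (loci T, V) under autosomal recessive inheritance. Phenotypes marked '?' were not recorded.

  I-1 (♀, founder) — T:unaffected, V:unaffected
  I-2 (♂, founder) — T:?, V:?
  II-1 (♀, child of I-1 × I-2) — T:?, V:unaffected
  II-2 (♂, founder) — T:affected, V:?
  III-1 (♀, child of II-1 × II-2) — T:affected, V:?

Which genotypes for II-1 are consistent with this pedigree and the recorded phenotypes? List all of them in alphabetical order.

T/I-1 un ·: TT|Tt
T/I-2 ? ·: TT|Tt|tt
T/II-1 ? I-1×I-2: Tt|tt
T/II-2 aff ·: tt
T/III-1 aff II-1×II-2: tt
⇒ T over [I-1,I-2,II-1,II-2,III-1]: 7 consistent
V/I-1 un ·: VV|Vv
V/I-2 ? ·: VV|Vv|vv
V/II-1 un I-1×I-2: VV|Vv
V/II-2 ? ·: VV|Vv|vv
V/III-1 ? II-1×II-2: VV|Vv|vv
⇒ V over [I-1,I-2,II-1,II-2,III-1]: 51 consistent

II-1 ∈ {Tt VV, Tt Vv, tt VV, tt Vv}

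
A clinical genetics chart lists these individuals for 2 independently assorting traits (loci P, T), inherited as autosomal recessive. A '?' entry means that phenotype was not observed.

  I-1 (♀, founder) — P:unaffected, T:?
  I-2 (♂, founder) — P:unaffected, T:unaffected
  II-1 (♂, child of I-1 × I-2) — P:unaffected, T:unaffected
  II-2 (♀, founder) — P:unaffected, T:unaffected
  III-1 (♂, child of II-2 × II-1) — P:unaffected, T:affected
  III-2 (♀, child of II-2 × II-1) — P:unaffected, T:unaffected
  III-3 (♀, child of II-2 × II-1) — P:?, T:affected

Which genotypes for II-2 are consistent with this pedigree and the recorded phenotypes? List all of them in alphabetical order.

P/I-1 un ·: PP|Pp
P/I-2 un ·: PP|Pp
P/II-1 un I-1×I-2: PP|Pp
P/II-2 un ·: PP|Pp
P/III-1 un II-2×II-1: PP|Pp
P/III-2 un II-2×II-1: PP|Pp
P/III-3 ? II-2×II-1: PP|Pp|pp
⇒ P over [I-1,I-2,II-1,II-2,III-1,III-2,III-3]: 96 consistent
T/I-1 ? ·: TT|Tt|tt
T/I-2 un ·: TT|Tt
T/II-1 un I-1×I-2: Tt
T/II-2 un ·: Tt
T/III-1 aff II-2×II-1: tt
T/III-2 un II-2×II-1: TT|Tt
T/III-3 aff II-2×II-1: tt
⇒ T over [I-1,I-2,II-1,II-2,III-1,III-2,III-3]: 10 consistent

II-2 ∈ {PP Tt, Pp Tt}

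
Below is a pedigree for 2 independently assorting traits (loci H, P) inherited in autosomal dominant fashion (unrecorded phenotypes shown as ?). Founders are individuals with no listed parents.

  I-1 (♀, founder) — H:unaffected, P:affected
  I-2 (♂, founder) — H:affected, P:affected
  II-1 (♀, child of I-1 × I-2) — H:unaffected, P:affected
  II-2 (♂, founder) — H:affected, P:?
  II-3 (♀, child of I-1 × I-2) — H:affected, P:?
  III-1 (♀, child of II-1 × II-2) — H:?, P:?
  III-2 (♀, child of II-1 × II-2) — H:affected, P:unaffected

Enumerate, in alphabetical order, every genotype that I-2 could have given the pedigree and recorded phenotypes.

I-2 ∈ {Hh PP, Hh Pp}

H/I-1 un ·: hh
H/I-2 aff ·: Hh
H/II-1 un I-1×I-2: hh
H/II-2 aff ·: Hh|HH
H/II-3 aff I-1×I-2: Hh
H/III-1 ? II-1×II-2: hh|Hh
H/III-2 aff II-1×II-2: Hh
⇒ H over [I-1,I-2,II-1,II-2,II-3,III-1,III-2]: 3 consistent
P/I-1 aff ·: Pp|PP
P/I-2 aff ·: Pp|PP
P/II-1 aff I-1×I-2: Pp
P/II-2 ? ·: pp|Pp
P/II-3 ? I-1×I-2: pp|Pp|PP
P/III-1 ? II-1×II-2: pp|Pp|PP
P/III-2 un II-1×II-2: pp
⇒ P over [I-1,I-2,II-1,II-2,II-3,III-1,III-2]: 35 consistent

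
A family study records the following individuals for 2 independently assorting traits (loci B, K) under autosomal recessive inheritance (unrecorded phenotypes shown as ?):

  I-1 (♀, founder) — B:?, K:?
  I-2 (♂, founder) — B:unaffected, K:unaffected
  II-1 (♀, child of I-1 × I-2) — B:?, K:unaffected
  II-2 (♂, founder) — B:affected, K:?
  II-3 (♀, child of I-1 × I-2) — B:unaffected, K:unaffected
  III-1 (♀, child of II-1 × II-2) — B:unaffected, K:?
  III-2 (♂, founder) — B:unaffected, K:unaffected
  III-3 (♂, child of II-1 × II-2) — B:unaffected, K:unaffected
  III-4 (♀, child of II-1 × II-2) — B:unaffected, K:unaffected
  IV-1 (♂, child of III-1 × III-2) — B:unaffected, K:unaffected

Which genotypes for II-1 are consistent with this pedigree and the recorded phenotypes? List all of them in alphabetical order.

B/I-1 ? ·: BB|Bb|bb
B/I-2 un ·: BB|Bb
B/II-1 ? I-1×I-2: BB|Bb
B/II-2 aff ·: bb
B/II-3 un I-1×I-2: BB|Bb
B/III-1 un II-1×II-2: Bb
B/III-2 un ·: BB|Bb
B/III-3 un II-1×II-2: Bb
B/III-4 un II-1×II-2: Bb
B/IV-1 un III-1×III-2: BB|Bb
⇒ B over [I-1,I-2,II-1,II-2,II-3,III-1,III-2,III-3,III-4,IV-1]: 60 consistent
K/I-1 ? ·: KK|Kk|kk
K/I-2 un ·: KK|Kk
K/II-1 un I-1×I-2: KK|Kk
K/II-2 ? ·: KK|Kk|kk
K/II-3 un I-1×I-2: KK|Kk
K/III-1 ? II-1×II-2: KK|Kk|kk
K/III-2 un ·: KK|Kk
K/III-3 un II-1×II-2: KK|Kk
K/III-4 un II-1×II-2: KK|Kk
K/IV-1 un III-1×III-2: KK|Kk
⇒ K over [I-1,I-2,II-1,II-2,II-3,III-1,III-2,III-3,III-4,IV-1]: 805 consistent

II-1 ∈ {BB KK, BB Kk, Bb KK, Bb Kk}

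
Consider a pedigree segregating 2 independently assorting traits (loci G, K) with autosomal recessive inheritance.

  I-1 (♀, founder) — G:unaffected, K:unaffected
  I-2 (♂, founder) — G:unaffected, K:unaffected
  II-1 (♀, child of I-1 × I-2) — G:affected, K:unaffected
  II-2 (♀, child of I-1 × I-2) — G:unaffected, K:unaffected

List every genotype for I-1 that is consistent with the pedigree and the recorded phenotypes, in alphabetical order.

I-1 ∈ {Gg KK, Gg Kk}

G/I-1 un ·: Gg
G/I-2 un ·: Gg
G/II-1 aff I-1×I-2: gg
G/II-2 un I-1×I-2: GG|Gg
⇒ G over [I-1,I-2,II-1,II-2]: 2 consistent
K/I-1 un ·: KK|Kk
K/I-2 un ·: KK|Kk
K/II-1 un I-1×I-2: KK|Kk
K/II-2 un I-1×I-2: KK|Kk
⇒ K over [I-1,I-2,II-1,II-2]: 13 consistent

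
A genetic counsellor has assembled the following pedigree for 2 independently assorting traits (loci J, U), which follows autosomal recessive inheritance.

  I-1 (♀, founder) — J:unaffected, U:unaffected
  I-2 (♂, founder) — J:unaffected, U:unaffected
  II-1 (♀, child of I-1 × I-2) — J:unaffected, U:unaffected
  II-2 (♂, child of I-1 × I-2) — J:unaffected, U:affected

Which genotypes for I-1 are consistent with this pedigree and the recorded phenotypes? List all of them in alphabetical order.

J/I-1 un ·: JJ|Jj
J/I-2 un ·: JJ|Jj
J/II-1 un I-1×I-2: JJ|Jj
J/II-2 un I-1×I-2: JJ|Jj
⇒ J over [I-1,I-2,II-1,II-2]: 13 consistent
U/I-1 un ·: Uu
U/I-2 un ·: Uu
U/II-1 un I-1×I-2: UU|Uu
U/II-2 aff I-1×I-2: uu
⇒ U over [I-1,I-2,II-1,II-2]: 2 consistent

I-1 ∈ {JJ Uu, Jj Uu}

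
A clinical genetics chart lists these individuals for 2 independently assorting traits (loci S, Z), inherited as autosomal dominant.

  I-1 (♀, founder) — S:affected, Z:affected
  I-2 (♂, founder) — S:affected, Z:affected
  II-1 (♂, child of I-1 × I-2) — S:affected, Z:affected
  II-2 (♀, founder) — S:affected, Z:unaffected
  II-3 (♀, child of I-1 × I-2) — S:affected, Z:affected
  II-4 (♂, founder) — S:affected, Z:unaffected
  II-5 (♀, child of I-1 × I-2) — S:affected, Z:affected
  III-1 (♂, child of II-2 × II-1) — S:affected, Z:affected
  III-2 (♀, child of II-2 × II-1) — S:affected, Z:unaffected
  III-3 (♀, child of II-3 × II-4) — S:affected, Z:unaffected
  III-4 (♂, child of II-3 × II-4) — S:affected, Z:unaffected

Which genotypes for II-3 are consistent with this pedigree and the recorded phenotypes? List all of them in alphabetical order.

S/I-1 aff ·: Ss|SS
S/I-2 aff ·: Ss|SS
S/II-1 aff I-1×I-2: Ss|SS
S/II-2 aff ·: Ss|SS
S/II-3 aff I-1×I-2: Ss|SS
S/II-4 aff ·: Ss|SS
S/II-5 aff I-1×I-2: Ss|SS
S/III-1 aff II-2×II-1: Ss|SS
S/III-2 aff II-2×II-1: Ss|SS
S/III-3 aff II-3×II-4: Ss|SS
S/III-4 aff II-3×II-4: Ss|SS
⇒ S over [I-1,I-2,II-1,II-2,II-3,II-4,II-5,III-1,III-2,III-3,III-4]: 1039 consistent
Z/I-1 aff ·: Zz|ZZ
Z/I-2 aff ·: Zz|ZZ
Z/II-1 aff I-1×I-2: Zz
Z/II-2 un ·: zz
Z/II-3 aff I-1×I-2: Zz
Z/II-4 un ·: zz
Z/II-5 aff I-1×I-2: Zz|ZZ
Z/III-1 aff II-2×II-1: Zz
Z/III-2 un II-2×II-1: zz
Z/III-3 un II-3×II-4: zz
Z/III-4 un II-3×II-4: zz
⇒ Z over [I-1,I-2,II-1,II-2,II-3,II-4,II-5,III-1,III-2,III-3,III-4]: 6 consistent

II-3 ∈ {SS Zz, Ss Zz}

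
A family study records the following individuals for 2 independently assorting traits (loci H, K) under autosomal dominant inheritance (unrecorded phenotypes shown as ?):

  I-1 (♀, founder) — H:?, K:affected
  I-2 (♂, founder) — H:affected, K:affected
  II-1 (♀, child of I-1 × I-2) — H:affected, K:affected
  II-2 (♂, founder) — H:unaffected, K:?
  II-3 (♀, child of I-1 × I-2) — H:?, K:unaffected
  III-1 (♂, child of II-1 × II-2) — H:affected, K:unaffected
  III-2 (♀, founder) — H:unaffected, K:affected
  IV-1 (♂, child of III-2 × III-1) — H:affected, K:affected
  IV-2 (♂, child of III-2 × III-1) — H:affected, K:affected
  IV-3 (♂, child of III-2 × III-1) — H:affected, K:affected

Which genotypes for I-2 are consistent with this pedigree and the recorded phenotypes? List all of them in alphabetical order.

I-2 ∈ {HH Kk, Hh Kk}

H/I-1 ? ·: hh|Hh|HH
H/I-2 aff ·: Hh|HH
H/II-1 aff I-1×I-2: Hh|HH
H/II-2 un ·: hh
H/II-3 ? I-1×I-2: hh|Hh|HH
H/III-1 aff II-1×II-2: Hh
H/III-2 un ·: hh
H/IV-1 aff III-2×III-1: Hh
H/IV-2 aff III-2×III-1: Hh
H/IV-3 aff III-2×III-1: Hh
⇒ H over [I-1,I-2,II-1,II-2,II-3,III-1,III-2,IV-1,IV-2,IV-3]: 18 consistent
K/I-1 aff ·: Kk
K/I-2 aff ·: Kk
K/II-1 aff I-1×I-2: Kk
K/II-2 ? ·: kk|Kk
K/II-3 un I-1×I-2: kk
K/III-1 un II-1×II-2: kk
K/III-2 aff ·: Kk|KK
K/IV-1 aff III-2×III-1: Kk
K/IV-2 aff III-2×III-1: Kk
K/IV-3 aff III-2×III-1: Kk
⇒ K over [I-1,I-2,II-1,II-2,II-3,III-1,III-2,IV-1,IV-2,IV-3]: 4 consistent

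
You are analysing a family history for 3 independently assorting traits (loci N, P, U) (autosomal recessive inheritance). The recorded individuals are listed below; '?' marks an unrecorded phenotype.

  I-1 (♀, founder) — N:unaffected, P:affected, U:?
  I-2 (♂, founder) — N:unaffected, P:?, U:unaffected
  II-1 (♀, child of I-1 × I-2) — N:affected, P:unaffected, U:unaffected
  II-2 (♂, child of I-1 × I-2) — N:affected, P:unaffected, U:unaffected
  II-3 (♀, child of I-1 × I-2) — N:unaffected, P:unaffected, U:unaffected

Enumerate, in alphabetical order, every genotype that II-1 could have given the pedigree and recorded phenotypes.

II-1 ∈ {nn Pp UU, nn Pp Uu}

N/I-1 un ·: Nn
N/I-2 un ·: Nn
N/II-1 aff I-1×I-2: nn
N/II-2 aff I-1×I-2: nn
N/II-3 un I-1×I-2: NN|Nn
⇒ N over [I-1,I-2,II-1,II-2,II-3]: 2 consistent
P/I-1 aff ·: pp
P/I-2 ? ·: PP|Pp
P/II-1 un I-1×I-2: Pp
P/II-2 un I-1×I-2: Pp
P/II-3 un I-1×I-2: Pp
⇒ P over [I-1,I-2,II-1,II-2,II-3]: 2 consistent
U/I-1 ? ·: UU|Uu|uu
U/I-2 un ·: UU|Uu
U/II-1 un I-1×I-2: UU|Uu
U/II-2 un I-1×I-2: UU|Uu
U/II-3 un I-1×I-2: UU|Uu
⇒ U over [I-1,I-2,II-1,II-2,II-3]: 27 consistent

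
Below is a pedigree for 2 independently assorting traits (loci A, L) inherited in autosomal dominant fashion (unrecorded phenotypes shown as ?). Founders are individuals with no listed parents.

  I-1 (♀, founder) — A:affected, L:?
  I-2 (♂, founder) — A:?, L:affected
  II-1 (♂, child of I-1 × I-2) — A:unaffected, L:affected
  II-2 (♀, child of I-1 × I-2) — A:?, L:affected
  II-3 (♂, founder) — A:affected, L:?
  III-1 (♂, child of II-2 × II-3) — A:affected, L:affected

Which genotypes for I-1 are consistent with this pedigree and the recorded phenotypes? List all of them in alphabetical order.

A/I-1 aff ·: Aa
A/I-2 ? ·: aa|Aa
A/II-1 un I-1×I-2: aa
A/II-2 ? I-1×I-2: aa|Aa|AA
A/II-3 aff ·: Aa|AA
A/III-1 aff II-2×II-3: Aa|AA
⇒ A over [I-1,I-2,II-1,II-2,II-3,III-1]: 15 consistent
L/I-1 ? ·: ll|Ll|LL
L/I-2 aff ·: Ll|LL
L/II-1 aff I-1×I-2: Ll|LL
L/II-2 aff I-1×I-2: Ll|LL
L/II-3 ? ·: ll|Ll|LL
L/III-1 aff II-2×II-3: Ll|LL
⇒ L over [I-1,I-2,II-1,II-2,II-3,III-1]: 68 consistent

I-1 ∈ {Aa LL, Aa Ll, Aa ll}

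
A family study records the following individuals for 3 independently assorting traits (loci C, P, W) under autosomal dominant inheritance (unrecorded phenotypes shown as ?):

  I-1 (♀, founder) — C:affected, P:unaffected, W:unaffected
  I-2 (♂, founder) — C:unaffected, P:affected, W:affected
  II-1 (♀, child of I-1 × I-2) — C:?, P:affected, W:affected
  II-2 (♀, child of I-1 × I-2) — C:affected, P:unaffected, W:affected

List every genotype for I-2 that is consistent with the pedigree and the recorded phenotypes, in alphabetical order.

C/I-1 aff ·: Cc|CC
C/I-2 un ·: cc
C/II-1 ? I-1×I-2: cc|Cc
C/II-2 aff I-1×I-2: Cc
⇒ C over [I-1,I-2,II-1,II-2]: 3 consistent
P/I-1 un ·: pp
P/I-2 aff ·: Pp
P/II-1 aff I-1×I-2: Pp
P/II-2 un I-1×I-2: pp
⇒ P over [I-1,I-2,II-1,II-2]: 1 consistent
W/I-1 un ·: ww
W/I-2 aff ·: Ww|WW
W/II-1 aff I-1×I-2: Ww
W/II-2 aff I-1×I-2: Ww
⇒ W over [I-1,I-2,II-1,II-2]: 2 consistent

I-2 ∈ {cc Pp WW, cc Pp Ww}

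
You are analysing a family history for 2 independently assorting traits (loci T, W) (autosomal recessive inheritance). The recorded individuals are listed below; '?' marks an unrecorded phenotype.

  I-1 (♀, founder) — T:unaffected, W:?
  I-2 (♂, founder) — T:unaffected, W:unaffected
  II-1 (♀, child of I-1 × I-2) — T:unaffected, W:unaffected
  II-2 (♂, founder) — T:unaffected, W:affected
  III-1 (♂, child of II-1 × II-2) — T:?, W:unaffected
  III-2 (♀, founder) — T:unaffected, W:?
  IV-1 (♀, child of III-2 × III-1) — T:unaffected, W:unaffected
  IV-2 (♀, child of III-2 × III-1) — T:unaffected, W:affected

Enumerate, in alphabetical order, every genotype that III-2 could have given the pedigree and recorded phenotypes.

T/I-1 un ·: TT|Tt
T/I-2 un ·: TT|Tt
T/II-1 un I-1×I-2: TT|Tt
T/II-2 un ·: TT|Tt
T/III-1 ? II-1×II-2: TT|Tt|tt
T/III-2 un ·: TT|Tt
T/IV-1 un III-2×III-1: TT|Tt
T/IV-2 un III-2×III-1: TT|Tt
⇒ T over [I-1,I-2,II-1,II-2,III-1,III-2,IV-1,IV-2]: 156 consistent
W/I-1 ? ·: WW|Ww|ww
W/I-2 un ·: WW|Ww
W/II-1 un I-1×I-2: WW|Ww
W/II-2 aff ·: ww
W/III-1 un II-1×II-2: Ww
W/III-2 ? ·: Ww|ww
W/IV-1 un III-2×III-1: WW|Ww
W/IV-2 aff III-2×III-1: ww
⇒ W over [I-1,I-2,II-1,II-2,III-1,III-2,IV-1,IV-2]: 27 consistent

III-2 ∈ {TT Ww, TT ww, Tt Ww, Tt ww}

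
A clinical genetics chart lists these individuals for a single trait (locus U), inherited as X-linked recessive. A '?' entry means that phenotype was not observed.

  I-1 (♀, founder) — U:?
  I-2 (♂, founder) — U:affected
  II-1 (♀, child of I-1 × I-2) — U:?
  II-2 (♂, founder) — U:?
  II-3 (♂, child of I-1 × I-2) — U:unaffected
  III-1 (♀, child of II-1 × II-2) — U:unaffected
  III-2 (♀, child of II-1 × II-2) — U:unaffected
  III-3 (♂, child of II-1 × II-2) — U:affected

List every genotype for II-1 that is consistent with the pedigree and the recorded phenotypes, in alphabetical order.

II-1 ∈ {X^UX^u, X^uX^u}

U/I-1 ? ·: X^UX^U|X^UX^u
U/I-2 aff ·: X^uY
U/II-1 ? I-1×I-2: X^UX^u|X^uX^u
U/II-2 ? ·: X^UY|X^uY
U/II-3 un I-1×I-2: X^UY
U/III-1 un II-1×II-2: X^UX^U|X^UX^u
U/III-2 un II-1×II-2: X^UX^U|X^UX^u
U/III-3 aff II-1×II-2: X^uY
⇒ U over [I-1,I-2,II-1,II-2,II-3,III-1,III-2,III-3]: 11 consistent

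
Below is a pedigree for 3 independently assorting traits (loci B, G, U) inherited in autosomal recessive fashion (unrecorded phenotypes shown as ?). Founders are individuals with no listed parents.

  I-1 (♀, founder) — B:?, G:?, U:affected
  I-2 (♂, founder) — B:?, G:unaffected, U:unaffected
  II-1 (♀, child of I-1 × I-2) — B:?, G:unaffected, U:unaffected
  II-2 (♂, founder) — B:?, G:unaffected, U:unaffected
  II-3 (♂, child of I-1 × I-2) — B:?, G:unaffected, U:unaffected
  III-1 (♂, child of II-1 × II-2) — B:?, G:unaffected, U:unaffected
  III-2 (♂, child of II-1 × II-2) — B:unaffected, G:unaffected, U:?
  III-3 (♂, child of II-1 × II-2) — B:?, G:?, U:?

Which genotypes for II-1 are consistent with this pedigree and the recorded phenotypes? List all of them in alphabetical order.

II-1 ∈ {BB GG Uu, BB Gg Uu, Bb GG Uu, Bb Gg Uu, bb GG Uu, bb Gg Uu}

B/I-1 ? ·: BB|Bb|bb
B/I-2 ? ·: BB|Bb|bb
B/II-1 ? I-1×I-2: BB|Bb|bb
B/II-2 ? ·: BB|Bb|bb
B/II-3 ? I-1×I-2: BB|Bb|bb
B/III-1 ? II-1×II-2: BB|Bb|bb
B/III-2 un II-1×II-2: BB|Bb
B/III-3 ? II-1×II-2: BB|Bb|bb
⇒ B over [I-1,I-2,II-1,II-2,II-3,III-1,III-2,III-3]: 510 consistent
G/I-1 ? ·: GG|Gg|gg
G/I-2 un ·: GG|Gg
G/II-1 un I-1×I-2: GG|Gg
G/II-2 un ·: GG|Gg
G/II-3 un I-1×I-2: GG|Gg
G/III-1 un II-1×II-2: GG|Gg
G/III-2 un II-1×II-2: GG|Gg
G/III-3 ? II-1×II-2: GG|Gg|gg
⇒ G over [I-1,I-2,II-1,II-2,II-3,III-1,III-2,III-3]: 223 consistent
U/I-1 aff ·: uu
U/I-2 un ·: UU|Uu
U/II-1 un I-1×I-2: Uu
U/II-2 un ·: UU|Uu
U/II-3 un I-1×I-2: Uu
U/III-1 un II-1×II-2: UU|Uu
U/III-2 ? II-1×II-2: UU|Uu|uu
U/III-3 ? II-1×II-2: UU|Uu|uu
⇒ U over [I-1,I-2,II-1,II-2,II-3,III-1,III-2,III-3]: 52 consistent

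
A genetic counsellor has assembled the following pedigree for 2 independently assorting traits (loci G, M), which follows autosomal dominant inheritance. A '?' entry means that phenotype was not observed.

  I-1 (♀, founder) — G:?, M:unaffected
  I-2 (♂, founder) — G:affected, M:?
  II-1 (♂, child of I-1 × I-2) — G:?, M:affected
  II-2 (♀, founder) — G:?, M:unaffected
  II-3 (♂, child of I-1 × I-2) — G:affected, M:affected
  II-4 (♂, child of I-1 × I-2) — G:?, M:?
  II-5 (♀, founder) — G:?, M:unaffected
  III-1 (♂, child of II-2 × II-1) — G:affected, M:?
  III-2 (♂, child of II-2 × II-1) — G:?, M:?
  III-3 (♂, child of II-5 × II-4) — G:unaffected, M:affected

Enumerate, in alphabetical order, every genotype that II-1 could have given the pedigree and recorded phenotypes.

G/I-1 ? ·: gg|Gg|GG
G/I-2 aff ·: Gg|GG
G/II-1 ? I-1×I-2: gg|Gg|GG
G/II-2 ? ·: gg|Gg|GG
G/II-3 aff I-1×I-2: Gg|GG
G/II-4 ? I-1×I-2: gg|Gg
G/II-5 ? ·: gg|Gg
G/III-1 aff II-2×II-1: Gg|GG
G/III-2 ? II-2×II-1: gg|Gg|GG
G/III-3 un II-5×II-4: gg
⇒ G over [I-1,I-2,II-1,II-2,II-3,II-4,II-5,III-1,III-2,III-3]: 396 consistent
M/I-1 un ·: mm
M/I-2 ? ·: Mm|MM
M/II-1 aff I-1×I-2: Mm
M/II-2 un ·: mm
M/II-3 aff I-1×I-2: Mm
M/II-4 ? I-1×I-2: Mm
M/II-5 un ·: mm
M/III-1 ? II-2×II-1: mm|Mm
M/III-2 ? II-2×II-1: mm|Mm
M/III-3 aff II-5×II-4: Mm
⇒ M over [I-1,I-2,II-1,II-2,II-3,II-4,II-5,III-1,III-2,III-3]: 8 consistent

II-1 ∈ {GG Mm, Gg Mm, gg Mm}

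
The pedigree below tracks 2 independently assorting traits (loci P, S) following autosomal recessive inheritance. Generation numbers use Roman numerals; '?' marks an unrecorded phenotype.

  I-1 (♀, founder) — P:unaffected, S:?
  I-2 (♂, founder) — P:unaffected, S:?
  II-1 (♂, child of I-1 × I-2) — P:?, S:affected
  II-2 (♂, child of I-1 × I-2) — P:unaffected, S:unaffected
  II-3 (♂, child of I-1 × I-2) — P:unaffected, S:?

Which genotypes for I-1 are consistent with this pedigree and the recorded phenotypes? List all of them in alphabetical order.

P/I-1 un ·: PP|Pp
P/I-2 un ·: PP|Pp
P/II-1 ? I-1×I-2: PP|Pp|pp
P/II-2 un I-1×I-2: PP|Pp
P/II-3 un I-1×I-2: PP|Pp
⇒ P over [I-1,I-2,II-1,II-2,II-3]: 29 consistent
S/I-1 ? ·: Ss|ss
S/I-2 ? ·: Ss|ss
S/II-1 aff I-1×I-2: ss
S/II-2 un I-1×I-2: SS|Ss
S/II-3 ? I-1×I-2: SS|Ss|ss
⇒ S over [I-1,I-2,II-1,II-2,II-3]: 10 consistent

I-1 ∈ {PP Ss, PP ss, Pp Ss, Pp ss}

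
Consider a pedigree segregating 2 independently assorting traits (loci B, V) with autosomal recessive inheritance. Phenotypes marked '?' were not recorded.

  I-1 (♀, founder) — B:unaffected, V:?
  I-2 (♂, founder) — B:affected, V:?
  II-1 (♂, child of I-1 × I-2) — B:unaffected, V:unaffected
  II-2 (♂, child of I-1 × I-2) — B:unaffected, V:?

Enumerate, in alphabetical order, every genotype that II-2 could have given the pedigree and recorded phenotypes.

B/I-1 un ·: BB|Bb
B/I-2 aff ·: bb
B/II-1 un I-1×I-2: Bb
B/II-2 un I-1×I-2: Bb
⇒ B over [I-1,I-2,II-1,II-2]: 2 consistent
V/I-1 ? ·: VV|Vv|vv
V/I-2 ? ·: VV|Vv|vv
V/II-1 un I-1×I-2: VV|Vv
V/II-2 ? I-1×I-2: VV|Vv|vv
⇒ V over [I-1,I-2,II-1,II-2]: 21 consistent

II-2 ∈ {Bb VV, Bb Vv, Bb vv}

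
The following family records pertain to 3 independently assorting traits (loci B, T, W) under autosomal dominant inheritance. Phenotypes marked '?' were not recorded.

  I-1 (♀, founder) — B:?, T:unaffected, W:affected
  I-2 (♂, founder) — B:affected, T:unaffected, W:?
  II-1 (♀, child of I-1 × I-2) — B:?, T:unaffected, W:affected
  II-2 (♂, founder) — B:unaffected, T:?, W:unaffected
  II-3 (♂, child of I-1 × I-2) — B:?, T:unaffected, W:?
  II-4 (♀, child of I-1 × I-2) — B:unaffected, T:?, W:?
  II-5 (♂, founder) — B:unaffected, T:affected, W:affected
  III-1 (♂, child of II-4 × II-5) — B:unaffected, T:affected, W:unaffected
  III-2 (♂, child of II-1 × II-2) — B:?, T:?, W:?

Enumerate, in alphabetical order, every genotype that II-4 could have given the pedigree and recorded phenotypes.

II-4 ∈ {bb tt Ww, bb tt ww}

B/I-1 ? ·: bb|Bb
B/I-2 aff ·: Bb
B/II-1 ? I-1×I-2: bb|Bb|BB
B/II-2 un ·: bb
B/II-3 ? I-1×I-2: bb|Bb|BB
B/II-4 un I-1×I-2: bb
B/II-5 un ·: bb
B/III-1 un II-4×II-5: bb
B/III-2 ? II-1×II-2: bb|Bb
⇒ B over [I-1,I-2,II-1,II-2,II-3,II-4,II-5,III-1,III-2]: 18 consistent
T/I-1 un ·: tt
T/I-2 un ·: tt
T/II-1 un I-1×I-2: tt
T/II-2 ? ·: tt|Tt|TT
T/II-3 un I-1×I-2: tt
T/II-4 ? I-1×I-2: tt
T/II-5 aff ·: Tt|TT
T/III-1 aff II-4×II-5: Tt
T/III-2 ? II-1×II-2: tt|Tt
⇒ T over [I-1,I-2,II-1,II-2,II-3,II-4,II-5,III-1,III-2]: 8 consistent
W/I-1 aff ·: Ww|WW
W/I-2 ? ·: ww|Ww|WW
W/II-1 aff I-1×I-2: Ww|WW
W/II-2 un ·: ww
W/II-3 ? I-1×I-2: ww|Ww|WW
W/II-4 ? I-1×I-2: ww|Ww
W/II-5 aff ·: Ww
W/III-1 un II-4×II-5: ww
W/III-2 ? II-1×II-2: ww|Ww
⇒ W over [I-1,I-2,II-1,II-2,II-3,II-4,II-5,III-1,III-2]: 40 consistent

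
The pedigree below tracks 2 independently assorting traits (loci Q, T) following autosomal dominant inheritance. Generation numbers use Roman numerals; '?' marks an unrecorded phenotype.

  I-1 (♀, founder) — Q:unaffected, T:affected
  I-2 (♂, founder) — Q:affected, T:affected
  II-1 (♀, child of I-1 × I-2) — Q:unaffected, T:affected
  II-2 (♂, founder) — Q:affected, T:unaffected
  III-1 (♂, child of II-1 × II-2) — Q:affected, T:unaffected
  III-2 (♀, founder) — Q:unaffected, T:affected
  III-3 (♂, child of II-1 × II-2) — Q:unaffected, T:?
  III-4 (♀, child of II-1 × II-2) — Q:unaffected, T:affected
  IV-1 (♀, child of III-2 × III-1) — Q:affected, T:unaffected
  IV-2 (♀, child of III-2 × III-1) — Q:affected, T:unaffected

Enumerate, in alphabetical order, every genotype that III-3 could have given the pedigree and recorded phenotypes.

III-3 ∈ {qq Tt, qq tt}

Q/I-1 un ·: qq
Q/I-2 aff ·: Qq
Q/II-1 un I-1×I-2: qq
Q/II-2 aff ·: Qq
Q/III-1 aff II-1×II-2: Qq
Q/III-2 un ·: qq
Q/III-3 un II-1×II-2: qq
Q/III-4 un II-1×II-2: qq
Q/IV-1 aff III-2×III-1: Qq
Q/IV-2 aff III-2×III-1: Qq
⇒ Q over [I-1,I-2,II-1,II-2,III-1,III-2,III-3,III-4,IV-1,IV-2]: 1 consistent
T/I-1 aff ·: Tt|TT
T/I-2 aff ·: Tt|TT
T/II-1 aff I-1×I-2: Tt
T/II-2 un ·: tt
T/III-1 un II-1×II-2: tt
T/III-2 aff ·: Tt
T/III-3 ? II-1×II-2: tt|Tt
T/III-4 aff II-1×II-2: Tt
T/IV-1 un III-2×III-1: tt
T/IV-2 un III-2×III-1: tt
⇒ T over [I-1,I-2,II-1,II-2,III-1,III-2,III-3,III-4,IV-1,IV-2]: 6 consistent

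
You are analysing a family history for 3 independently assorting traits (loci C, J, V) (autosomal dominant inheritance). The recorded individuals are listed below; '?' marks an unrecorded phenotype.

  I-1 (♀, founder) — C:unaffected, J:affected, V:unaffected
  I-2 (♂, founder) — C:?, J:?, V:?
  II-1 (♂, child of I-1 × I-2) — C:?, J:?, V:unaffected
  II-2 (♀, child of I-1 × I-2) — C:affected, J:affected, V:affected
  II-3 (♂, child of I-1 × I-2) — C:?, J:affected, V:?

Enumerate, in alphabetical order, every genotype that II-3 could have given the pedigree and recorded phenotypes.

C/I-1 un ·: cc
C/I-2 ? ·: Cc|CC
C/II-1 ? I-1×I-2: cc|Cc
C/II-2 aff I-1×I-2: Cc
C/II-3 ? I-1×I-2: cc|Cc
⇒ C over [I-1,I-2,II-1,II-2,II-3]: 5 consistent
J/I-1 aff ·: Jj|JJ
J/I-2 ? ·: jj|Jj|JJ
J/II-1 ? I-1×I-2: jj|Jj|JJ
J/II-2 aff I-1×I-2: Jj|JJ
J/II-3 aff I-1×I-2: Jj|JJ
⇒ J over [I-1,I-2,II-1,II-2,II-3]: 32 consistent
V/I-1 un ·: vv
V/I-2 ? ·: Vv
V/II-1 un I-1×I-2: vv
V/II-2 aff I-1×I-2: Vv
V/II-3 ? I-1×I-2: vv|Vv
⇒ V over [I-1,I-2,II-1,II-2,II-3]: 2 consistent

II-3 ∈ {Cc JJ Vv, Cc JJ vv, Cc Jj Vv, Cc Jj vv, cc JJ Vv, cc JJ vv, cc Jj Vv, cc Jj vv}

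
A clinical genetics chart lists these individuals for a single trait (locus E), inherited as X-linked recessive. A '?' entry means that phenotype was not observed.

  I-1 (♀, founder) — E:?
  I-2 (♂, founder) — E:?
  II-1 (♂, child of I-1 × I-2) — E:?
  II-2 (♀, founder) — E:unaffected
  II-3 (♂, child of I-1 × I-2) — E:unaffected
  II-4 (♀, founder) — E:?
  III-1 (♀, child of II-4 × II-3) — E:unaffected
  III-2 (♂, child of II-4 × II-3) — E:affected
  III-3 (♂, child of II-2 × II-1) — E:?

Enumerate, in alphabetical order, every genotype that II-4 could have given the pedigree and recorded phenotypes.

II-4 ∈ {X^EX^e, X^eX^e}

E/I-1 ? ·: X^EX^E|X^EX^e
E/I-2 ? ·: X^EY|X^eY
E/II-1 ? I-1×I-2: X^EY|X^eY
E/II-2 un ·: X^EX^E|X^EX^e
E/II-3 un I-1×I-2: X^EY
E/II-4 ? ·: X^EX^e|X^eX^e
E/III-1 un II-4×II-3: X^EX^E|X^EX^e
E/III-2 aff II-4×II-3: X^eY
E/III-3 ? II-2×II-1: X^EY|X^eY
⇒ E over [I-1,I-2,II-1,II-2,II-3,II-4,III-1,III-2,III-3]: 54 consistent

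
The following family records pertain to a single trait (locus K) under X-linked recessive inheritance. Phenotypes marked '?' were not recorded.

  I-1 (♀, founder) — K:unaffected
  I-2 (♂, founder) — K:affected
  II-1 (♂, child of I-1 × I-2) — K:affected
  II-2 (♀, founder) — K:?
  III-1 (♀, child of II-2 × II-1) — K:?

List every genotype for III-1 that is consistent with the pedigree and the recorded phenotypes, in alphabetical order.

K/I-1 un ·: X^KX^k
K/I-2 aff ·: X^kY
K/II-1 aff I-1×I-2: X^kY
K/II-2 ? ·: X^KX^K|X^KX^k|X^kX^k
K/III-1 ? II-2×II-1: X^KX^k|X^kX^k
⇒ K over [I-1,I-2,II-1,II-2,III-1]: 4 consistent

III-1 ∈ {X^KX^k, X^kX^k}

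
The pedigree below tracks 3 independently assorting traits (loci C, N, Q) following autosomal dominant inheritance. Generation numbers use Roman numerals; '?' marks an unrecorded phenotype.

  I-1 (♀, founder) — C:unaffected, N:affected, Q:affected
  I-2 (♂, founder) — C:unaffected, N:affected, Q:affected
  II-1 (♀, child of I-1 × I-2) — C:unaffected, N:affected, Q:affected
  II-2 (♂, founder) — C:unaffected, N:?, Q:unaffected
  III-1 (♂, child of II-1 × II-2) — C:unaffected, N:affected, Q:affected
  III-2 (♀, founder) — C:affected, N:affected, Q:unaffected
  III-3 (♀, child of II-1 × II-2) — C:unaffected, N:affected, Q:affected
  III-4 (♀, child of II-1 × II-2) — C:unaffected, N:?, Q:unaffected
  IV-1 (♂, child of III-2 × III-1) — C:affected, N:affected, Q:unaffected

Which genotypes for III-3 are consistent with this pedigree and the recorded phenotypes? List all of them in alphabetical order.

III-3 ∈ {cc NN Qq, cc Nn Qq}

C/I-1 un ·: cc
C/I-2 un ·: cc
C/II-1 un I-1×I-2: cc
C/II-2 un ·: cc
C/III-1 un II-1×II-2: cc
C/III-2 aff ·: Cc|CC
C/III-3 un II-1×II-2: cc
C/III-4 un II-1×II-2: cc
C/IV-1 aff III-2×III-1: Cc
⇒ C over [I-1,I-2,II-1,II-2,III-1,III-2,III-3,III-4,IV-1]: 2 consistent
N/I-1 aff ·: Nn|NN
N/I-2 aff ·: Nn|NN
N/II-1 aff I-1×I-2: Nn|NN
N/II-2 ? ·: nn|Nn|NN
N/III-1 aff II-1×II-2: Nn|NN
N/III-2 aff ·: Nn|NN
N/III-3 aff II-1×II-2: Nn|NN
N/III-4 ? II-1×II-2: nn|Nn|NN
N/IV-1 aff III-2×III-1: Nn|NN
⇒ N over [I-1,I-2,II-1,II-2,III-1,III-2,III-3,III-4,IV-1]: 374 consistent
Q/I-1 aff ·: Qq|QQ
Q/I-2 aff ·: Qq|QQ
Q/II-1 aff I-1×I-2: Qq
Q/II-2 un ·: qq
Q/III-1 aff II-1×II-2: Qq
Q/III-2 un ·: qq
Q/III-3 aff II-1×II-2: Qq
Q/III-4 un II-1×II-2: qq
Q/IV-1 un III-2×III-1: qq
⇒ Q over [I-1,I-2,II-1,II-2,III-1,III-2,III-3,III-4,IV-1]: 3 consistent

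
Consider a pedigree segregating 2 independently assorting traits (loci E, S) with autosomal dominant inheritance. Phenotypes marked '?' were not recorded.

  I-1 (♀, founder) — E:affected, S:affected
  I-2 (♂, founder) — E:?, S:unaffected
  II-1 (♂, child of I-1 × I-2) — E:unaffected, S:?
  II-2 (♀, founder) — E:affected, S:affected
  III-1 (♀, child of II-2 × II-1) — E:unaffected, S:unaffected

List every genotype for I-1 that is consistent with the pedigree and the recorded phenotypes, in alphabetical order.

E/I-1 aff ·: Ee
E/I-2 ? ·: ee|Ee
E/II-1 un I-1×I-2: ee
E/II-2 aff ·: Ee
E/III-1 un II-2×II-1: ee
⇒ E over [I-1,I-2,II-1,II-2,III-1]: 2 consistent
S/I-1 aff ·: Ss|SS
S/I-2 un ·: ss
S/II-1 ? I-1×I-2: ss|Ss
S/II-2 aff ·: Ss
S/III-1 un II-2×II-1: ss
⇒ S over [I-1,I-2,II-1,II-2,III-1]: 3 consistent

I-1 ∈ {Ee SS, Ee Ss}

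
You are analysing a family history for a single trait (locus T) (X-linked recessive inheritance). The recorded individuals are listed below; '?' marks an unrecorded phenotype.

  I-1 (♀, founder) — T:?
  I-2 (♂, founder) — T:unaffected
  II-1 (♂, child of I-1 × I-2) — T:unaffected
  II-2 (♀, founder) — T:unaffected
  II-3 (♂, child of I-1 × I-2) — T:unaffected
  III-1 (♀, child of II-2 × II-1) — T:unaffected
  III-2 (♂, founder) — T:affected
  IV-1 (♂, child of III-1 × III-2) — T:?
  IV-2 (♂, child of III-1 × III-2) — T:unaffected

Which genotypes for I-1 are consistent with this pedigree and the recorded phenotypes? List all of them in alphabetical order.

T/I-1 ? ·: X^TX^T|X^TX^t
T/I-2 un ·: X^TY
T/II-1 un I-1×I-2: X^TY
T/II-2 un ·: X^TX^T|X^TX^t
T/II-3 un I-1×I-2: X^TY
T/III-1 un II-2×II-1: X^TX^T|X^TX^t
T/III-2 aff ·: X^tY
T/IV-1 ? III-1×III-2: X^TY|X^tY
T/IV-2 un III-1×III-2: X^TY
⇒ T over [I-1,I-2,II-1,II-2,II-3,III-1,III-2,IV-1,IV-2]: 8 consistent

I-1 ∈ {X^TX^T, X^TX^t}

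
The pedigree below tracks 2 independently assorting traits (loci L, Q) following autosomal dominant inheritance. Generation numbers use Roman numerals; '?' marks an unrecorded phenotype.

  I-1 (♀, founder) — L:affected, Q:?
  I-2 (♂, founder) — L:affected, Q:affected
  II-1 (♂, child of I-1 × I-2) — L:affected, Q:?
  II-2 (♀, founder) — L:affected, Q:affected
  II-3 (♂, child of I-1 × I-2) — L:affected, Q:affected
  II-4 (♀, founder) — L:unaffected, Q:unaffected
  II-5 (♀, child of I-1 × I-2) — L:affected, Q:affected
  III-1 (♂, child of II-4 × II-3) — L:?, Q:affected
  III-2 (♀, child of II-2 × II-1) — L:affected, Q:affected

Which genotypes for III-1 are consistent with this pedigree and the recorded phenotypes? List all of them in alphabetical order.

L/I-1 aff ·: Ll|LL
L/I-2 aff ·: Ll|LL
L/II-1 aff I-1×I-2: Ll|LL
L/II-2 aff ·: Ll|LL
L/II-3 aff I-1×I-2: Ll|LL
L/II-4 un ·: ll
L/II-5 aff I-1×I-2: Ll|LL
L/III-1 ? II-4×II-3: ll|Ll
L/III-2 aff II-2×II-1: Ll|LL
⇒ L over [I-1,I-2,II-1,II-2,II-3,II-4,II-5,III-1,III-2]: 129 consistent
Q/I-1 ? ·: qq|Qq|QQ
Q/I-2 aff ·: Qq|QQ
Q/II-1 ? I-1×I-2: qq|Qq|QQ
Q/II-2 aff ·: Qq|QQ
Q/II-3 aff I-1×I-2: Qq|QQ
Q/II-4 un ·: qq
Q/II-5 aff I-1×I-2: Qq|QQ
Q/III-1 aff II-4×II-3: Qq
Q/III-2 aff II-2×II-1: Qq|QQ
⇒ Q over [I-1,I-2,II-1,II-2,II-3,II-4,II-5,III-1,III-2]: 105 consistent

III-1 ∈ {Ll Qq, ll Qq}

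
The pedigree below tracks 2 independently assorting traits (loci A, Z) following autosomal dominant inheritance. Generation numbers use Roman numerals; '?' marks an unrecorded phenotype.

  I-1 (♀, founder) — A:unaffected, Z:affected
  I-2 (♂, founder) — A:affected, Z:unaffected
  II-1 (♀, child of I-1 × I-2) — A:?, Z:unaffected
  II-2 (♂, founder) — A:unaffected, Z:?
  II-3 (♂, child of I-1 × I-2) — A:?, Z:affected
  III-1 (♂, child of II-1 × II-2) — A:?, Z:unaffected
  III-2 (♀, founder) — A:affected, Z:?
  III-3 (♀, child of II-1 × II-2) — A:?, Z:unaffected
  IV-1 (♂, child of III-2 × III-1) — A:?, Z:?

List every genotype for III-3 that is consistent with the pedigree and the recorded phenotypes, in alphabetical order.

A/I-1 un ·: aa
A/I-2 aff ·: Aa|AA
A/II-1 ? I-1×I-2: aa|Aa
A/II-2 un ·: aa
A/II-3 ? I-1×I-2: aa|Aa
A/III-1 ? II-1×II-2: aa|Aa
A/III-2 aff ·: Aa|AA
A/III-3 ? II-1×II-2: aa|Aa
A/IV-1 ? III-2×III-1: aa|Aa|AA
⇒ A over [I-1,I-2,II-1,II-2,II-3,III-1,III-2,III-3,IV-1]: 54 consistent
Z/I-1 aff ·: Zz
Z/I-2 un ·: zz
Z/II-1 un I-1×I-2: zz
Z/II-2 ? ·: zz|Zz
Z/II-3 aff I-1×I-2: Zz
Z/III-1 un II-1×II-2: zz
Z/III-2 ? ·: zz|Zz|ZZ
Z/III-3 un II-1×II-2: zz
Z/IV-1 ? III-2×III-1: zz|Zz
⇒ Z over [I-1,I-2,II-1,II-2,II-3,III-1,III-2,III-3,IV-1]: 8 consistent

III-3 ∈ {Aa zz, aa zz}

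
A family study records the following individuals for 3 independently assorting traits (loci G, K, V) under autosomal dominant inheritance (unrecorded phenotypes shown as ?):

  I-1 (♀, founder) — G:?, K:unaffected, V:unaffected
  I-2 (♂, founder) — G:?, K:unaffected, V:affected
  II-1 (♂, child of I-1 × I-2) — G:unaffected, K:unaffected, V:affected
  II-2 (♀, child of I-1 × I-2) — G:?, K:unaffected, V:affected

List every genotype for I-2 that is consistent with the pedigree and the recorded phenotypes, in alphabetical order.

I-2 ∈ {Gg kk VV, Gg kk Vv, gg kk VV, gg kk Vv}

G/I-1 ? ·: gg|Gg
G/I-2 ? ·: gg|Gg
G/II-1 un I-1×I-2: gg
G/II-2 ? I-1×I-2: gg|Gg|GG
⇒ G over [I-1,I-2,II-1,II-2]: 8 consistent
K/I-1 un ·: kk
K/I-2 un ·: kk
K/II-1 un I-1×I-2: kk
K/II-2 un I-1×I-2: kk
⇒ K over [I-1,I-2,II-1,II-2]: 1 consistent
V/I-1 un ·: vv
V/I-2 aff ·: Vv|VV
V/II-1 aff I-1×I-2: Vv
V/II-2 aff I-1×I-2: Vv
⇒ V over [I-1,I-2,II-1,II-2]: 2 consistent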